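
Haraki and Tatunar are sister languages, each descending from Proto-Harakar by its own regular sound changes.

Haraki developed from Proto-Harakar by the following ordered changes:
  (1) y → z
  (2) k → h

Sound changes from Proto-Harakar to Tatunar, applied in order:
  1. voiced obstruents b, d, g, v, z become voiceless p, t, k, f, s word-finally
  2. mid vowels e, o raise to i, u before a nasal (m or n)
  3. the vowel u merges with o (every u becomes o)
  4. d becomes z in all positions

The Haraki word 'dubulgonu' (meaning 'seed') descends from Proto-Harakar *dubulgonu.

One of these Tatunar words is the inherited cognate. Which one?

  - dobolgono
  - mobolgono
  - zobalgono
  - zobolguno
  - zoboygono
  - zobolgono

zobolgono

Tatunar: *dubulgonu > dubulgunu > dobolgono > zobolgono  (by pre-nasal raising, vowel merger, unconditioned shift)
Only 'zobolgono' matches the regular Tatunar development of *dubulgonu.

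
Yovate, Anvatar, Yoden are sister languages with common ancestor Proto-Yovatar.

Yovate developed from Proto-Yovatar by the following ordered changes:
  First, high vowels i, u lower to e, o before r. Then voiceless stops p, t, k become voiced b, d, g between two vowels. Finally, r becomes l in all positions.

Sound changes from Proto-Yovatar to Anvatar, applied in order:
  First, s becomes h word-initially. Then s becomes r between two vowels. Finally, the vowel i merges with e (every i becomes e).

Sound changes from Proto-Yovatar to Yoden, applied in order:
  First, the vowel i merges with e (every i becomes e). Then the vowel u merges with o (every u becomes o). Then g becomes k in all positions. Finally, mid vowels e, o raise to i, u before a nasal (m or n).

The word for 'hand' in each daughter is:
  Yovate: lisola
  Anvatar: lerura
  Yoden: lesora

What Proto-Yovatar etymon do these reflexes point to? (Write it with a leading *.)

Position 3: Yovate has s, Anvatar has r, Yoden has s. Yovate preserves s here (none of its changes turn any other segment into s), so the proto-segment is *s.
Position 4: Yovate has o, Anvatar has u, Yoden has o. Anvatar preserves u here (none of its changes turn any other segment into u), so the proto-segment is *u.
Position 2: Yovate has i, Anvatar has e, Yoden has e. Yovate preserves i here (none of its changes turn any other segment into i), so the proto-segment is *i.
Continuing position by position gives *lisura; check it forward:
Yovate: *lisura
  lisura → lisora   [pre-rhotic lowering]
  lisora (rule 2 does not apply)
  lisora → lisola   [unconditioned shift]
  giving Yovate lisola.
Anvatar: start from *lisura.
  rule 1: no change — lisura
  rule 2 (rhotacism): lisura → lirura
  rule 3 (vowel merger): lirura → lerura
  ⇒ Anvatar lerura
Yoden: *lisura > lesura > lesora  (by vowel merger, vowel merger)
*lisura is the unique common source.

*lisura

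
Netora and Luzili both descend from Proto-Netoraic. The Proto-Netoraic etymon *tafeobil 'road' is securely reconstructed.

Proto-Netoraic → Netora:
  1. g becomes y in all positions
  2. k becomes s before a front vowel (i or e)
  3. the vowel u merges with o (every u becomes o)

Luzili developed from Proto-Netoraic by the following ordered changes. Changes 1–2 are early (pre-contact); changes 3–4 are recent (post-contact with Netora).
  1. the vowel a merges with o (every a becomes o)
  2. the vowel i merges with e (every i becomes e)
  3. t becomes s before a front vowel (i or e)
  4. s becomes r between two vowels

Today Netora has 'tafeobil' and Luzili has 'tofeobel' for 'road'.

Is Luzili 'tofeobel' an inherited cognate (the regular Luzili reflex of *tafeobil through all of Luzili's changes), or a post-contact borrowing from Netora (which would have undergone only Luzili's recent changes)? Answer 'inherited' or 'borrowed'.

If inherited, *tafeobil would pass through all of Luzili's changes:
Luzili: *tafeobil > tofeobil > tofeobel  (by vowel merger, vowel merger)
If borrowed from Netora 'tafeobil' after the early changes, it would undergo only the recent ones:
  rule 3 (palatalisation): no change (tafeobil)
  rule 4 (rhotacism): no change (tafeobil)
  ⇒ as a loan: tafeobil
Luzili 'tofeobel' matches the inherited outcome exactly, so it is an inherited cognate, not a loan.

inherited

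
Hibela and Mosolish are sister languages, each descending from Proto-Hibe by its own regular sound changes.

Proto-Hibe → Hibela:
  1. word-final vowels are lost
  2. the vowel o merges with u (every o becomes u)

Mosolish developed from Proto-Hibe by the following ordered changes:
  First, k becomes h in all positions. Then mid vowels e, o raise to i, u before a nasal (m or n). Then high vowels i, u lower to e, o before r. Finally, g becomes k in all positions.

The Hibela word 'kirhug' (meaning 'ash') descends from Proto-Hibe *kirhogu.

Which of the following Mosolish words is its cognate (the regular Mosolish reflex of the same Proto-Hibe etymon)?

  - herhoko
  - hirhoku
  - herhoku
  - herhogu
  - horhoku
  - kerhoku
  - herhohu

Mosolish: *kirhogu > hirhogu > herhogu > herhoku  (by unconditioned shift, pre-rhotic lowering, unconditioned shift)
The other candidates each miss or misapply at least one Mosolish change.

herhoku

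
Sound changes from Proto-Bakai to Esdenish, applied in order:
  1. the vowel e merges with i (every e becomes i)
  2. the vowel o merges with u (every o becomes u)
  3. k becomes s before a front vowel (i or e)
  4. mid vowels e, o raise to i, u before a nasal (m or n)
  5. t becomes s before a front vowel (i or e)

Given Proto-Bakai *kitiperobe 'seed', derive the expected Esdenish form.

sisipirubi

Esdenish: *kitiperobe
  kitiperobe → kitipirobi   [vowel merger]
  kitipirobi → kitipirubi   [vowel merger]
  kitipirubi → sitipirubi   [palatalisation]
  sitipirubi (rule 4 does not apply)
  sitipirubi → sisipirubi   [palatalisation]
  giving Esdenish sisipirubi.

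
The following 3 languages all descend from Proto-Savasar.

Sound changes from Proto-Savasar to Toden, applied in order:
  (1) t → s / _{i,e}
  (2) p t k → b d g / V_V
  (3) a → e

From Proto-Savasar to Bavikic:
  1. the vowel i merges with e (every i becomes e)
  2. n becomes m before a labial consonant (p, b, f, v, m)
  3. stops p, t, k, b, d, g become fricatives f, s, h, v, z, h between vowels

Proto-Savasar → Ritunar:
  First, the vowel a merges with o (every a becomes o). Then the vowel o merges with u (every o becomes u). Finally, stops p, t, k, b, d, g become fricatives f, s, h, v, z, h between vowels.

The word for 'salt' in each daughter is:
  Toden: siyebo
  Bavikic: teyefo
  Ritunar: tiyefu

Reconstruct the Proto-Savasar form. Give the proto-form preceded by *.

*tiyepo

Position 6: Toden has o, Bavikic has o, Ritunar has u. Toden preserves o here (none of its changes turn any other segment into o), so the proto-segment is *o.
Position 2: Toden has i, Bavikic has e, Ritunar has i. Toden preserves i here (none of its changes turn any other segment into i), so the proto-segment is *i.
Verify the candidate proto-form against each daughter:
Toden: *tiyepo > siyepo > siyebo  (by palatalisation, intervocalic voicing)
Bavikic: *tiyepo
  tiyepo → teyepo   [vowel merger]
  teyepo (rule 2 does not apply)
  teyepo → teyefo   [intervocalic lenition]
  giving Bavikic teyefo.
Ritunar: *tiyepo
  tiyepo (rule 1 does not apply)
  tiyepo → tiyepu   [vowel merger]
  tiyepu → tiyefu   [intervocalic lenition]
  giving Ritunar tiyefu.
Only *tiyepo yields all of Toden siyebo, Bavikic teyefo, Ritunar tiyefu.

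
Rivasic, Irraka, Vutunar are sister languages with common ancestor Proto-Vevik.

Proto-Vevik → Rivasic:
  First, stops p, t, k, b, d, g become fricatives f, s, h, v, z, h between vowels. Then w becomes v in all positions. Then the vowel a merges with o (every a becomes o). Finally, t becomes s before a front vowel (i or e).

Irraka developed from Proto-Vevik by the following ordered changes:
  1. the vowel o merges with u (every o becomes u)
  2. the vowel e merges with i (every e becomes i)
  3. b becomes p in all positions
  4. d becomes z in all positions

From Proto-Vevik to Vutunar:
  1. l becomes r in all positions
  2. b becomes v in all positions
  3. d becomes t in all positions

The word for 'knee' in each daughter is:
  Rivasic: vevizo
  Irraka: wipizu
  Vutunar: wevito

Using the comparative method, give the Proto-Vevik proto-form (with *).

*webido

Position 3: Rivasic has v, Irraka has p, Vutunar has v. Taking the neighbouring segments as reconstructed: Rivasic v could go back to *b or *v or *w; Irraka p could go back to *p or *b; Vutunar v could go back to *b or *v — the one source consistent with every daughter is *b.
Position 5: Rivasic has z, Irraka has z, Vutunar has t. Taking the neighbouring segments as reconstructed: Rivasic z could go back to *d or *z; Irraka z could go back to *d or *z; Vutunar t could go back to *t or *d — the one source consistent with every daughter is *d.
Verify the candidate proto-form against each daughter:
Rivasic: start from *webido.
  rule 1 (intervocalic lenition): webido → wevizo
  rule 2 (unconditioned shift): wevizo → vevizo
  rule 3: no change — vevizo
  rule 4: no change — vevizo
  ⇒ Rivasic vevizo
Irraka: *webido
  webido → webidu   [vowel merger]
  webidu → wibidu   [vowel merger]
  wibidu → wipidu   [unconditioned shift]
  wipidu → wipizu   [unconditioned shift]
  giving Irraka wipizu.
Vutunar: *webido
  webido (rule 1 does not apply)
  webido → wevido   [unconditioned shift]
  wevido → wevito   [unconditioned shift]
  giving Vutunar wevito.
*webido is the unique common source.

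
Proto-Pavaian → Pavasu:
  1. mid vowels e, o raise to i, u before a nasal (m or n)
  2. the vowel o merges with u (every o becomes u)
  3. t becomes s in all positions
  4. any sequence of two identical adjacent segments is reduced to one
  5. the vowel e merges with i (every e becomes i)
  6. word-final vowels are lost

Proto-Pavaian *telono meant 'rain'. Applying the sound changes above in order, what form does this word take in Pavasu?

Pavasu: *telono > teluno > telunu > selunu > silunu > silun  (by pre-nasal raising, vowel merger, unconditioned shift, vowel merger, apocope)

silun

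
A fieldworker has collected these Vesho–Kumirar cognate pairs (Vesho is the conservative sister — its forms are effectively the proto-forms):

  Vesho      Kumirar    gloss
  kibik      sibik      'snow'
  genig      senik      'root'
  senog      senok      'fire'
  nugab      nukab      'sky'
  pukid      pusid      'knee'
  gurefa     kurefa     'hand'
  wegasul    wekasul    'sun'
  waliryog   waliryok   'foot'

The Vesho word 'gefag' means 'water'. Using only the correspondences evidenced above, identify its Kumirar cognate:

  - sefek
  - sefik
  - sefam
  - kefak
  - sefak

sefak

genig ~ senik — Vesho g corresponds to Kumirar s word-initially before a front vowel.
genig ~ senik, senog ~ senok — Vesho g corresponds to Kumirar k word-finally.
Applying these to Vesho 'gefag':
  gefag → sefag   (g→s word-initially before a front vowel)
  sefag → sefak   (g→k word-finally)
So the Kumirar cognate is 'sefak'.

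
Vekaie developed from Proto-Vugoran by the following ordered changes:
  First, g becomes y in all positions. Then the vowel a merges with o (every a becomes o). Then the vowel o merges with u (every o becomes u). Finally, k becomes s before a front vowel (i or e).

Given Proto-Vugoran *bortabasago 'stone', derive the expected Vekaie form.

burtubusuyu

Vekaie: *bortabasago
  bortabasago → bortabasayo   [unconditioned shift]
  bortabasayo → bortobosoyo   [vowel merger]
  bortobosoyo → burtubusuyu   [vowel merger]
  burtubusuyu (rule 4 does not apply)
  giving Vekaie burtubusuyu.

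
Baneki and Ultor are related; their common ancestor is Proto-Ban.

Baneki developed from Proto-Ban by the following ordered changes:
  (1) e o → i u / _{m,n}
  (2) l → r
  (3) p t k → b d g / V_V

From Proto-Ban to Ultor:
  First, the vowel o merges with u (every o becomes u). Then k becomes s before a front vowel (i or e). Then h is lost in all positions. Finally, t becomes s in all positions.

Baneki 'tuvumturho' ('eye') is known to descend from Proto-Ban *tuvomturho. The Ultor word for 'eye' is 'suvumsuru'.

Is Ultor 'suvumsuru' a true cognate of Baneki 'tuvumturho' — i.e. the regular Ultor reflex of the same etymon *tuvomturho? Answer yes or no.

Derive the expected Ultor reflex of *tuvomturho:
Ultor: *tuvomturho
  tuvomturho → tuvumturhu   [vowel merger]
  tuvumturhu (rule 2 does not apply)
  tuvumturhu → tuvumturu   [h-loss]
  tuvumturu → suvumsuru   [unconditioned shift]
  giving Ultor suvumsuru.
Ultor 'suvumsuru' matches the regular reflex exactly, so the pair is cognate.

yes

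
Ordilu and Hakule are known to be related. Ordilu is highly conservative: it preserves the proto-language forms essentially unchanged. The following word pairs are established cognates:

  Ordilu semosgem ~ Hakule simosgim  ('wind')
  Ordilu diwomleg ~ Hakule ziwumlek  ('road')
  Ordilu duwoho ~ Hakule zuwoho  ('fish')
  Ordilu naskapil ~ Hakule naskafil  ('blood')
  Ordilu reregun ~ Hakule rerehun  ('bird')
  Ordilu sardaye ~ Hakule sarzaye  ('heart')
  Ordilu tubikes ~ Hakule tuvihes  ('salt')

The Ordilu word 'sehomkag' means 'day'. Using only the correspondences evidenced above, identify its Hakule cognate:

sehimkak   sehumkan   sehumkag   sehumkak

sehumkak

diwomleg ~ ziwumlek — Ordilu o corresponds to Hakule u after a consonant, before a nasal.
diwomleg ~ ziwumlek — Ordilu g corresponds to Hakule k word-finally.
Applying these to Ordilu 'sehomkag':
  sehomkag → sehumkag   (o→u after a consonant, before a nasal)
  sehumkag → sehumkak   (g→k word-finally)
So the Hakule cognate is 'sehumkak'.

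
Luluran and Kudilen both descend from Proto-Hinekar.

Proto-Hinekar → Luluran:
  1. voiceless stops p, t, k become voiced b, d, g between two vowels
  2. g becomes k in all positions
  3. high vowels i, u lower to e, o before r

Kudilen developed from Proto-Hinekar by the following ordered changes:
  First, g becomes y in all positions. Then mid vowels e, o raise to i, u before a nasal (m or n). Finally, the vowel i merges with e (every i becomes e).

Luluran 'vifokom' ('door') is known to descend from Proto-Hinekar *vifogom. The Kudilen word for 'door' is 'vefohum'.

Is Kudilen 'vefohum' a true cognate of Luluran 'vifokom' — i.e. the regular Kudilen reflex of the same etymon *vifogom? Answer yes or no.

Derive the expected Kudilen reflex of *vifogom:
Kudilen: *vifogom
  vifogom → vifoyom   [unconditioned shift]
  vifoyom → vifoyum   [pre-nasal raising]
  vifoyum → vefoyum   [vowel merger]
  giving Kudilen vefoyum.
The regular Kudilen reflex would be 'vefoyum', but the attested form is 'vefohum'. The correspondence is irregular, so they are not cognates (the Kudilen form has a different source).

no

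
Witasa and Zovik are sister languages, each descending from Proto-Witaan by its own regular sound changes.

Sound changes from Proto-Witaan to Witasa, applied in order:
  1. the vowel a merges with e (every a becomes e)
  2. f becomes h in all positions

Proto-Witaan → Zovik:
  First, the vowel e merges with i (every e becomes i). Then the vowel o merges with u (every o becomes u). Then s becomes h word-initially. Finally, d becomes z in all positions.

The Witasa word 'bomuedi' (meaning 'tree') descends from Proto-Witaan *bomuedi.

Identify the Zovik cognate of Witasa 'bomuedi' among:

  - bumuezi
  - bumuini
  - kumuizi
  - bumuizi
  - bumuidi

Zovik: start from *bomuedi.
  rule 1 (vowel merger): bomuedi → bomuidi
  rule 2 (vowel merger): bomuidi → bumuidi
  rule 3: no change — bumuidi
  rule 4 (unconditioned shift): bumuidi → bumuizi
  ⇒ Zovik bumuizi
Only 'bumuizi' matches the regular Zovik development of *bomuedi.

bumuizi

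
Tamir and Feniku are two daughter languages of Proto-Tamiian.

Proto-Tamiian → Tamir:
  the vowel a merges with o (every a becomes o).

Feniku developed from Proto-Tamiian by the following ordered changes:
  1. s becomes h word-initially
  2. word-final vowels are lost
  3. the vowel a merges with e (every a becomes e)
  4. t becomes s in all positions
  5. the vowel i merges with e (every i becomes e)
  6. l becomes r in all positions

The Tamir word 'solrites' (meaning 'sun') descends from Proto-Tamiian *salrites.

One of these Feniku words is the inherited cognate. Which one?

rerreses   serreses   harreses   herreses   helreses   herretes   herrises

Feniku: *salrites
  salrites → halrites   [debuccalisation]
  halrites (rule 2 does not apply)
  halrites → helrites   [vowel merger]
  helrites → helrises   [unconditioned shift]
  helrises → helreses   [vowel merger]
  helreses → herreses   [unconditioned shift]
  giving Feniku herreses.
Among the options, 'herreses' alone shows every Feniku change applied in order.

herreses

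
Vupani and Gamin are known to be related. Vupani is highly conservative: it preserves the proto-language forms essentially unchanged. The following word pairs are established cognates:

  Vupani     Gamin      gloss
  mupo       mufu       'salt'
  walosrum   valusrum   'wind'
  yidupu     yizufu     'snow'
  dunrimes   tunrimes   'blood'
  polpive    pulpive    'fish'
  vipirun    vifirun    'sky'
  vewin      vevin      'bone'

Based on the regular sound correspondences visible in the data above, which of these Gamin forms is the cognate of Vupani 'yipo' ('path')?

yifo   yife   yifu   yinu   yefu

yifu

mupo ~ mufu — Vupani p corresponds to Gamin f between vowels (before a back vowel).
mupo ~ mufu — Vupani o corresponds to Gamin u word-finally.
Applying these to Vupani 'yipo':
  yipo → yifo   (p→f between vowels (before a back vowel))
  yifo → yifu   (o→u word-finally)
So the Gamin cognate is 'yifu'.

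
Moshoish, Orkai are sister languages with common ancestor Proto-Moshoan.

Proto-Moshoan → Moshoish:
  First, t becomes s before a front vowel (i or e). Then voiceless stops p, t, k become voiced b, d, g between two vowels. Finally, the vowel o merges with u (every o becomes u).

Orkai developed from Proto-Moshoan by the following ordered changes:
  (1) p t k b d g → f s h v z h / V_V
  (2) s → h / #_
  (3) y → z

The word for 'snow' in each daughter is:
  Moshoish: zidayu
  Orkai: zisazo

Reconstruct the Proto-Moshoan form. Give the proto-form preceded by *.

*zitayo

Position 3: Moshoish has d, Orkai has s. Taking the neighbouring segments as reconstructed: Moshoish d could go back to *t or *d; Orkai s could go back to *t or *s — the one source consistent with every daughter is *t.
Position 5: Moshoish has y, Orkai has z. Moshoish preserves y here (none of its changes turn any other segment into y), so the proto-segment is *y.
Continuing position by position gives *zitayo; check it forward:
Moshoish: *zitayo
  zitayo (rule 1 does not apply)
  zitayo → zidayo   [intervocalic voicing]
  zidayo → zidayu   [vowel merger]
  giving Moshoish zidayu.
Orkai: *zitayo
  zitayo → zisayo   [intervocalic lenition]
  zisayo (rule 2 does not apply)
  zisayo → zisazo   [unconditioned shift]
  giving Orkai zisazo.
*zitayo is the unique common source.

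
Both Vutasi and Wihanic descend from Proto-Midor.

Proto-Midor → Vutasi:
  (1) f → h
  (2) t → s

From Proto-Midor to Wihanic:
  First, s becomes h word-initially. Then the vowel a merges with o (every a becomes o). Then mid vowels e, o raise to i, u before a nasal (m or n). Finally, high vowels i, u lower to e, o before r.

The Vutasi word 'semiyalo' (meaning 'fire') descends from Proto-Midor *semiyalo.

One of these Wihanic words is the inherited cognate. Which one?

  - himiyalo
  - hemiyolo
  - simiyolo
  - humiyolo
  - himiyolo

himiyolo

Wihanic: *semiyalo
  semiyalo → hemiyalo   [debuccalisation]
  hemiyalo → hemiyolo   [vowel merger]
  hemiyolo → himiyolo   [pre-nasal raising]
  himiyolo (rule 4 does not apply)
  giving Wihanic himiyolo.
Among the options, 'himiyolo' alone shows every Wihanic change applied in order.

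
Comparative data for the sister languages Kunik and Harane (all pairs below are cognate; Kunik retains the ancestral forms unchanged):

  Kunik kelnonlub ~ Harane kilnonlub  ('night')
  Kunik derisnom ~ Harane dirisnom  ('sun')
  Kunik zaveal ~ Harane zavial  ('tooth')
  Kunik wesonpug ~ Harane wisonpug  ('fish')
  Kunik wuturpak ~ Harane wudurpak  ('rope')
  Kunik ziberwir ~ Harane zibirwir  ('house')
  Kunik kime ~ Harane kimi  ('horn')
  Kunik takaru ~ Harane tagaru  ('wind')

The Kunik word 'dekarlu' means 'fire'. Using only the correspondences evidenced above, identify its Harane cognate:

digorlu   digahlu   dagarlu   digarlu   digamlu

kelnonlub ~ kilnonlub, wesonpug ~ wisonpug — Kunik e corresponds to Harane i after a consonant, before a consonant other than r, m, n, p, b, f, v.
takaru ~ tagaru — Kunik k corresponds to Harane g between vowels (before a back vowel).
Applying these to Kunik 'dekarlu':
  dekarlu → dikarlu   (e→i after a consonant, before a consonant other than r, m, n, p, b, f, v)
  dikarlu → digarlu   (k→g between vowels (before a back vowel))
So the Harane cognate is 'digarlu'.

digarlu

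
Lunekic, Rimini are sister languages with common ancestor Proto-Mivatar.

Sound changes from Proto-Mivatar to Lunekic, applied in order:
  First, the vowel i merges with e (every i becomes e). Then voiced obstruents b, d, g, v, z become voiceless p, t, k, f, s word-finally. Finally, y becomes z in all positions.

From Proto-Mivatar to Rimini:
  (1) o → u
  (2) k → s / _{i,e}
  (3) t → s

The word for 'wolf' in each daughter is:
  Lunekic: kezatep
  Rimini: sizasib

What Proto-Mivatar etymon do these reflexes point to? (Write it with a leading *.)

*kizatib

Position 5: Lunekic has t, Rimini has s. Taking the neighbouring segments as reconstructed: Lunekic t can only go back to *t; Rimini s could go back to *t or *k or *s — the one source consistent with every daughter is *t.
Position 2: Lunekic has e, Rimini has i. Rimini preserves i here (none of its changes turn any other segment into i), so the proto-segment is *i.
This points to *kizatib. Verify forward in each daughter:
Lunekic: *kizatib > kezateb > kezatep  (by vowel merger, final devoicing)
Rimini: start from *kizatib.
  rule 1: no change — kizatib
  rule 2 (palatalisation): kizatib → sizatib
  rule 3 (unconditioned shift): sizatib → sizasib
  ⇒ Rimini sizasib
Only *kizatib yields all of Lunekic kezatep, Rimini sizasib.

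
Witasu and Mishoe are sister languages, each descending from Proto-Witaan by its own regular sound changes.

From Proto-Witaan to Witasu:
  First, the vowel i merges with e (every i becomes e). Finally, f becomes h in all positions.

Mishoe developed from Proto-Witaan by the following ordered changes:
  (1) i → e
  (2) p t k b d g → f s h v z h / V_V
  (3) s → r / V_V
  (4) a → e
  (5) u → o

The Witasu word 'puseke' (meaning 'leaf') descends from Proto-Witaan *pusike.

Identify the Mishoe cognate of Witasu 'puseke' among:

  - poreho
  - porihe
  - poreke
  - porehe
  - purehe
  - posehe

porehe

Mishoe: *pusike
  pusike → puseke   [vowel merger]
  puseke → pusehe   [intervocalic lenition]
  pusehe → purehe   [rhotacism]
  purehe (rule 4 does not apply)
  purehe → porehe   [vowel merger]
  giving Mishoe porehe.
Among the options, 'porehe' alone shows every Mishoe change applied in order.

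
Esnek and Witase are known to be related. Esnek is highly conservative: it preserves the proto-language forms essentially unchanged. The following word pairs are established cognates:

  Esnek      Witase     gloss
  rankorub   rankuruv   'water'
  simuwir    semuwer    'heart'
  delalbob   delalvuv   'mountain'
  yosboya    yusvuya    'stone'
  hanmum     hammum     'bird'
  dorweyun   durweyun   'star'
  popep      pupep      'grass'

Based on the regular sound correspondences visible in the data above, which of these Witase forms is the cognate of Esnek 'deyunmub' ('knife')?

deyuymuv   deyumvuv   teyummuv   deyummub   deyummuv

hanmum ~ hammum — Esnek n corresponds to Witase m after a vowel, before a nasal.
rankorub ~ rankuruv, delalbob ~ delalvuv — Esnek b corresponds to Witase v word-finally.
Applying these to Esnek 'deyunmub':
  deyunmub → deyummub   (n→m after a vowel, before a nasal)
  deyummub → deyummuv   (b→v word-finally)
So the Witase cognate is 'deyummuv'.

deyummuv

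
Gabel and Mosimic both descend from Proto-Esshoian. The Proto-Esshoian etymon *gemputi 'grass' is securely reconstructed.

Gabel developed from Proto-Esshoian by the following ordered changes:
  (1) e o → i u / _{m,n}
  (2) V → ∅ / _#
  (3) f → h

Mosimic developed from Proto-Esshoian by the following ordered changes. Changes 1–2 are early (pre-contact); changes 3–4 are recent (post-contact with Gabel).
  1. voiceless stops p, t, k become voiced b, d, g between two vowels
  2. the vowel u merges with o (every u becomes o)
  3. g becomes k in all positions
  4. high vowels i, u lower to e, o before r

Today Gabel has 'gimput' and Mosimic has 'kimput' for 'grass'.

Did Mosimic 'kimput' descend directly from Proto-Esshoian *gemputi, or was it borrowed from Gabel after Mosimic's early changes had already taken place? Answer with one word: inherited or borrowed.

If inherited, *gemputi would pass through all of Mosimic's changes:
Mosimic: *gemputi
  gemputi → gempudi   [intervocalic voicing]
  gempudi → gempodi   [vowel merger]
  gempodi → kempodi   [unconditioned shift]
  kempodi (rule 4 does not apply)
  giving Mosimic kempodi.
If borrowed from Gabel 'gimput' after the early changes, it would undergo only the recent ones:
  rule 3 (unconditioned shift): gimput → kimput
  rule 4 (pre-rhotic lowering): no change (kimput)
  ⇒ as a loan: kimput
Mosimic 'kimput' matches the loan outcome 'kimput', not the inherited 'kempodi' — it skipped the early Mosimic changes, so it was borrowed from Gabel.

borrowed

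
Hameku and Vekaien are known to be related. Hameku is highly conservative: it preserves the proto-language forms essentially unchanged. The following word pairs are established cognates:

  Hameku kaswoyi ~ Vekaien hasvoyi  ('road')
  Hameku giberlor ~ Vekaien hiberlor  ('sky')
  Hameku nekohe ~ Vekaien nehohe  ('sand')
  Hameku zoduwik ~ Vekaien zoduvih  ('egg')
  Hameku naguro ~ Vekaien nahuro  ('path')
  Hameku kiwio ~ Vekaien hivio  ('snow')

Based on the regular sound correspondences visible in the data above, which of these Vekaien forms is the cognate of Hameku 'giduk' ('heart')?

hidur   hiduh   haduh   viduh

hiduh

giberlor ~ hiberlor — Hameku g corresponds to Vekaien h word-initially before a front vowel.
zoduwik ~ zoduvih — Hameku k corresponds to Vekaien h word-finally.
Applying these to Hameku 'giduk':
  giduk → hiduk   (g→h word-initially before a front vowel)
  hiduk → hiduh   (k→h word-finally)
So the Vekaien cognate is 'hiduh'.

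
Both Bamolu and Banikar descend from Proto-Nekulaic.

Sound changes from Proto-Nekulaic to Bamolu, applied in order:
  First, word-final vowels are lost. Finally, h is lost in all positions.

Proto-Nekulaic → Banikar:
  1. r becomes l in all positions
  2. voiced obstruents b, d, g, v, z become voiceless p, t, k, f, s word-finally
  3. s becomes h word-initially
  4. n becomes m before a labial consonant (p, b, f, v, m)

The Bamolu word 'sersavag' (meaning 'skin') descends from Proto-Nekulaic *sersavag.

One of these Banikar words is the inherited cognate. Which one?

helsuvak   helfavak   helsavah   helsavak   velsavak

Banikar: *sersavag > selsavag > selsavak > helsavak  (by unconditioned shift, final devoicing, debuccalisation)
Only 'helsavak' matches the regular Banikar development of *sersavag.

helsavak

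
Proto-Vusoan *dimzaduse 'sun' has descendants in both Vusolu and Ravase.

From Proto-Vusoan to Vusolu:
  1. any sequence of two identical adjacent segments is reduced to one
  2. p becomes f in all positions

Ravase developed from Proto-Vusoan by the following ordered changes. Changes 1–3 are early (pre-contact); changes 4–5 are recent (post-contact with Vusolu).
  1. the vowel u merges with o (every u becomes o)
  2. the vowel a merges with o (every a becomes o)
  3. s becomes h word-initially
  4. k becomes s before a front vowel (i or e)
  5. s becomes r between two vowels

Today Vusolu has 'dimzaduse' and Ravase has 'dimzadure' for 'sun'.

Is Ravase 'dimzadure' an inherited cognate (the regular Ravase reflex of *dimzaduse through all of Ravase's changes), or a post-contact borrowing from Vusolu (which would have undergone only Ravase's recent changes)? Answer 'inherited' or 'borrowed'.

If inherited, *dimzaduse would pass through all of Ravase's changes:
Ravase: *dimzaduse
  dimzaduse → dimzadose   [vowel merger]
  dimzadose → dimzodose   [vowel merger]
  dimzodose (rule 3 does not apply)
  dimzodose (rule 4 does not apply)
  dimzodose → dimzodore   [rhotacism]
  giving Ravase dimzodore.
If borrowed from Vusolu 'dimzaduse' after the early changes, it would undergo only the recent ones:
  rule 4 (palatalisation): no change (dimzaduse)
  rule 5 (rhotacism): dimzaduse → dimzadure
  ⇒ as a loan: dimzadure
Ravase 'dimzadure' matches the loan outcome 'dimzadure', not the inherited 'dimzodore' — it skipped the early Ravase changes, so it was borrowed from Vusolu.

borrowed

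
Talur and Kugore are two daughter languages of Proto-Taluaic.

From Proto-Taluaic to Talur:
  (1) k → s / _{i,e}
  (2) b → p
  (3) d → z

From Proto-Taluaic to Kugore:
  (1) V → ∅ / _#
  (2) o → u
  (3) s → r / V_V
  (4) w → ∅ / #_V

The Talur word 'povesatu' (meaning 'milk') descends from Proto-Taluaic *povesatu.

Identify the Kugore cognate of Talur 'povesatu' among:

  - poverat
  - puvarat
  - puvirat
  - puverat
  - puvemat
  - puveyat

Kugore: start from *povesatu.
  rule 1 (apocope): povesatu → povesat
  rule 2 (vowel merger): povesat → puvesat
  rule 3 (rhotacism): puvesat → puverat
  rule 4: no change — puverat
  ⇒ Kugore puverat
Among the options, 'puverat' alone shows every Kugore change applied in order.

puverat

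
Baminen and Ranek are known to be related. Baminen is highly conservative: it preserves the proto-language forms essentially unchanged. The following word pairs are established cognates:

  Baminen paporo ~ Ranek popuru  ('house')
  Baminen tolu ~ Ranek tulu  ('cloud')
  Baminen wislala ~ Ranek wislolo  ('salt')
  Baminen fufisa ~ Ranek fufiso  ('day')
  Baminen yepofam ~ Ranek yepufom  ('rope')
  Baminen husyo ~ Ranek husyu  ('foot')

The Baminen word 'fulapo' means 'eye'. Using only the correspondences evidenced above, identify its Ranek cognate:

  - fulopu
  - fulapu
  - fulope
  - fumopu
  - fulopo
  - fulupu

fulopu

paporo ~ popuru — Baminen a corresponds to Ranek o after a consonant, before a labial obstruent.
paporo ~ popuru, husyo ~ husyu — Baminen o corresponds to Ranek u word-finally.
Applying these to Baminen 'fulapo':
  fulapo → fulopo   (a→o after a consonant, before a labial obstruent)
  fulopo → fulopu   (o→u word-finally)
So the Ranek cognate is 'fulopu'.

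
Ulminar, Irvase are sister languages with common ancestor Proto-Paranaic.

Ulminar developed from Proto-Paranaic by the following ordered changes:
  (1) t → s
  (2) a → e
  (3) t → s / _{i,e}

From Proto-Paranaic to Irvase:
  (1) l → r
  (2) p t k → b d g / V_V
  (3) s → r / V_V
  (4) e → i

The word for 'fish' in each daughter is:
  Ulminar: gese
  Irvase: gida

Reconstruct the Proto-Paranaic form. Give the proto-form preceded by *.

Position 2: Ulminar has e, Irvase has i. Taking the neighbouring segments as reconstructed: Ulminar e could go back to *a or *e; Irvase i could go back to *e or *i — the one source consistent with every daughter is *e.
Position 4: Ulminar has e, Irvase has a. Irvase preserves a here (none of its changes turn any other segment into a), so the proto-segment is *a.
Position 3: Ulminar has s, Irvase has d. Taking the neighbouring segments as reconstructed: Ulminar s could go back to *t or *s; Irvase d could go back to *t or *d — the one source consistent with every daughter is *t.
The remaining positions agree across the daughters. Check the candidate against every language:
Ulminar: start from *geta.
  rule 1 (unconditioned shift): geta → gesa
  rule 2 (vowel merger): gesa → gese
  rule 3: no change — gese
  ⇒ Ulminar gese
Irvase: *geta > geda > gida  (by intervocalic voicing, vowel merger)
No other proto-form is consistent with every reflex, so the reconstruction is *geta.

*geta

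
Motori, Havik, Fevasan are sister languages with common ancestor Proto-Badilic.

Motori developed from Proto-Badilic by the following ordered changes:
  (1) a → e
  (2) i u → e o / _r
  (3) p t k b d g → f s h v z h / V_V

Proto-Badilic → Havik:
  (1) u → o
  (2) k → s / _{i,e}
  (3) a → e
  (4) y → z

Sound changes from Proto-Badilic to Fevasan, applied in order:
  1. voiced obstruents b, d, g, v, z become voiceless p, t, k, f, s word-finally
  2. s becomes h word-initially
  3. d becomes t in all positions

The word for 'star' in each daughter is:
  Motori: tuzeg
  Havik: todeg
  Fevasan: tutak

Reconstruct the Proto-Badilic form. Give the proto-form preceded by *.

Position 5: Motori has g, Havik has g, Fevasan has k. Motori preserves g here (none of its changes turn any other segment into g), so the proto-segment is *g.
Position 2: Motori has u, Havik has o, Fevasan has u. Motori preserves u here (none of its changes turn any other segment into u), so the proto-segment is *u.
Position 3: Motori has z, Havik has d, Fevasan has t. Havik preserves d here (none of its changes turn any other segment into d), so the proto-segment is *d.
Verify the candidate proto-form against each daughter:
Motori: start from *tudag.
  rule 1 (vowel merger): tudag → tudeg
  rule 2: no change — tudeg
  rule 3 (intervocalic lenition): tudeg → tuzeg
  ⇒ Motori tuzeg
Havik: *tudag > todag > todeg  (by vowel merger, vowel merger)
Fevasan: *tudag > tudak > tutak  (by final devoicing, unconditioned shift)
*tudag is the unique common source.

*tudag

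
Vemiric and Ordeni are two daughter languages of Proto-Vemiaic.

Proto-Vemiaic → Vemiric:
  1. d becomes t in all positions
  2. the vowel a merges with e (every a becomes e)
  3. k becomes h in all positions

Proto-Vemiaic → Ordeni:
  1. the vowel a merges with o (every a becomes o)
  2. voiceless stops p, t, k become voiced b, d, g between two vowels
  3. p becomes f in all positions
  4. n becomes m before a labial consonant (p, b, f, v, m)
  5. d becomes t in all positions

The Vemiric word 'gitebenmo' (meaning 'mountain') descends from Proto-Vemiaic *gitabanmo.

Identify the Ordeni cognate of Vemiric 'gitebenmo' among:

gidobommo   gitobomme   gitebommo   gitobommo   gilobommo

Ordeni: *gitabanmo > gitobonmo > gidobonmo > gidobommo > gitobommo  (by vowel merger, intervocalic voicing, nasal place assimilation, unconditioned shift)
Only 'gitobommo' matches the regular Ordeni development of *gitabanmo.

gitobommo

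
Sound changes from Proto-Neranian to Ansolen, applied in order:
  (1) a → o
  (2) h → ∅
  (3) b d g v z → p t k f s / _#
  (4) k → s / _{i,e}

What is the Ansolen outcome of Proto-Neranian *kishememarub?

sisememorup

Ansolen: *kishememarub > kishememorub > kisememorub > kisememorup > sisememorup  (by vowel merger, h-loss, final devoicing, palatalisation)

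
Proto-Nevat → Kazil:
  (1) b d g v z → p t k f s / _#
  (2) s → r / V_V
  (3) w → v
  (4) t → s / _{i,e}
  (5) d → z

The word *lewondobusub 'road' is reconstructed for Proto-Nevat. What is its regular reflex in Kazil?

Kazil: *lewondobusub > lewondobusup > lewondoburup > levondoburup > levonzoburup  (by final devoicing, rhotacism, unconditioned shift, unconditioned shift)

levonzoburup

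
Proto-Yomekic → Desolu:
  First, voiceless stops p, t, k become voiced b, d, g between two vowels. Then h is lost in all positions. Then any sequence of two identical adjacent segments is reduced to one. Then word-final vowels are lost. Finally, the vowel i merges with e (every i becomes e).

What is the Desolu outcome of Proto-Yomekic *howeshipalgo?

owesebalg

Desolu: start from *howeshipalgo.
  rule 1 (intervocalic voicing): howeshipalgo → howeshibalgo
  rule 2 (h-loss): howeshibalgo → owesibalgo
  rule 3: no change — owesibalgo
  rule 4 (apocope): owesibalgo → owesibalg
  rule 5 (vowel merger): owesibalg → owesebalg
  ⇒ Desolu owesebalg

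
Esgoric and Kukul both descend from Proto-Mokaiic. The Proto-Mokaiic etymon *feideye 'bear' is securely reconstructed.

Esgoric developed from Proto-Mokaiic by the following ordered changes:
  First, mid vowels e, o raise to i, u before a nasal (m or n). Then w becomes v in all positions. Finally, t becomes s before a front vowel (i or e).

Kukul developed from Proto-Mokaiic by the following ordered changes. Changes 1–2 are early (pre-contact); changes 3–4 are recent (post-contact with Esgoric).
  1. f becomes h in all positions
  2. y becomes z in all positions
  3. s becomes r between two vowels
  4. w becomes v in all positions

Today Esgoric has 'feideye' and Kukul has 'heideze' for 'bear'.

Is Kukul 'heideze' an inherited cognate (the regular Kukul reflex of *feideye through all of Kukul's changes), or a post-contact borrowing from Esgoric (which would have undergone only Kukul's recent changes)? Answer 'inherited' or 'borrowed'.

If inherited, *feideye would pass through all of Kukul's changes:
Kukul: *feideye
  feideye → heideye   [unconditioned shift]
  heideye → heideze   [unconditioned shift]
  heideze (rule 3 does not apply)
  heideze (rule 4 does not apply)
  giving Kukul heideze.
If borrowed from Esgoric 'feideye' after the early changes, it would undergo only the recent ones:
  rule 3 (rhotacism): no change (feideye)
  rule 4 (unconditioned shift): no change (feideye)
  ⇒ as a loan: feideye
Kukul 'heideze' matches the inherited outcome exactly, so it is an inherited cognate, not a loan.

inherited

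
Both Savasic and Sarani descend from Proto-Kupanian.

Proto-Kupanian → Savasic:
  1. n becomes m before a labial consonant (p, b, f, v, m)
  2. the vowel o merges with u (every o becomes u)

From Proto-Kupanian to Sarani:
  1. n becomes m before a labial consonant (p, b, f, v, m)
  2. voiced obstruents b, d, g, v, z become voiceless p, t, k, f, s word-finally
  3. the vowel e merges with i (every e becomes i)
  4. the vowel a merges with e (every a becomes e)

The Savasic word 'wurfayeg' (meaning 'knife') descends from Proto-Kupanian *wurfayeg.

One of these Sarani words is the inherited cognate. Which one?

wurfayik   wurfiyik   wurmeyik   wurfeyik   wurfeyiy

wurfeyik

Sarani: start from *wurfayeg.
  rule 1: no change — wurfayeg
  rule 2 (final devoicing): wurfayeg → wurfayek
  rule 3 (vowel merger): wurfayek → wurfayik
  rule 4 (vowel merger): wurfayik → wurfeyik
  ⇒ Sarani wurfeyik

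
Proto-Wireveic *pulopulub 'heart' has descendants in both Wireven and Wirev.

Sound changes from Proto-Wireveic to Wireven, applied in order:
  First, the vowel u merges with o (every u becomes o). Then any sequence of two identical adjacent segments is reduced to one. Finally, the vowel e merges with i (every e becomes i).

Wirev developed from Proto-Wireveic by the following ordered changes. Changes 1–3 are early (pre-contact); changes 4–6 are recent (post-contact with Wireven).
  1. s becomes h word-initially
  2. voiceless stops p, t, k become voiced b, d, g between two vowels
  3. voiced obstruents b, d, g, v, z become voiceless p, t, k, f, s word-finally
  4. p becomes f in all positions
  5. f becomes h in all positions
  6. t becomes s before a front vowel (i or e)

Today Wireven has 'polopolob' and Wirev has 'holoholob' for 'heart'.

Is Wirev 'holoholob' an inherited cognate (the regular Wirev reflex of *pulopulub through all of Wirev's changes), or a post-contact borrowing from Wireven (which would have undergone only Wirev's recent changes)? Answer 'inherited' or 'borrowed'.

If inherited, *pulopulub would pass through all of Wirev's changes:
Wirev: *pulopulub > pulobulub > pulobulup > fulobuluf > hulobuluh  (by intervocalic voicing, final devoicing, unconditioned shift, unconditioned shift)
If borrowed from Wireven 'polopolob' after the early changes, it would undergo only the recent ones:
  rule 4 (unconditioned shift): polopolob → folofolob
  rule 5 (unconditioned shift): folofolob → holoholob
  rule 6 (palatalisation): no change (holoholob)
  ⇒ as a loan: holoholob
Wirev 'holoholob' matches the loan outcome 'holoholob', not the inherited 'hulobuluh' — it skipped the early Wirev changes, so it was borrowed from Wireven.

borrowed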